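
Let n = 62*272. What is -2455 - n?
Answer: -19319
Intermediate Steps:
n = 16864
-2455 - n = -2455 - 1*16864 = -2455 - 16864 = -19319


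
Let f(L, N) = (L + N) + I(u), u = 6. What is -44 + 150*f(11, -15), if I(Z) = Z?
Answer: 256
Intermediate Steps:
f(L, N) = 6 + L + N (f(L, N) = (L + N) + 6 = 6 + L + N)
-44 + 150*f(11, -15) = -44 + 150*(6 + 11 - 15) = -44 + 150*2 = -44 + 300 = 256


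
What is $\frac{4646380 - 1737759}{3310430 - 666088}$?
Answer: $\frac{2908621}{2644342} \approx 1.0999$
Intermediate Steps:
$\frac{4646380 - 1737759}{3310430 - 666088} = \frac{2908621}{2644342}$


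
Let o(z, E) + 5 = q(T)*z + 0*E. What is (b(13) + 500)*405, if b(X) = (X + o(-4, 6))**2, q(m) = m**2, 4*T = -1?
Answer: 3629205/16 ≈ 2.2683e+5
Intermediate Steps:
T = -1/4 (T = (1/4)*(-1) = -1/4 ≈ -0.25000)
o(z, E) = -5 + z/16 (o(z, E) = -5 + ((-1/4)**2*z + 0*E) = -5 + (z/16 + 0) = -5 + z/16)
b(X) = (-21/4 + X)**2 (b(X) = (X + (-5 + (1/16)*(-4)))**2 = (X + (-5 - 1/4))**2 = (X - 21/4)**2 = (-21/4 + X)**2)
(b(13) + 500)*405 = ((21 - 4*13)**2/16 + 500)*405 = ((21 - 52)**2/16 + 500)*405 = ((1/16)*(-31)**2 + 500)*405 = ((1/16)*961 + 500)*405 = (961/16 + 500)*405 = (8961/16)*405 = 3629205/16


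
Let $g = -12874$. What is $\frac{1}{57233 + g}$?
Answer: $\frac{1}{44359} \approx 2.2543 \cdot 10^{-5}$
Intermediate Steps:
$\frac{1}{57233 + g} = \frac{1}{57233 - 12874} = \frac{1}{44359}$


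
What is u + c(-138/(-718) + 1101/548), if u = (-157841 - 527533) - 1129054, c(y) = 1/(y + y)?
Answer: -785776050022/433071 ≈ -1.8144e+6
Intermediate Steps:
c(y) = 1/(2*y)
u = -1814428 (u = -685374 - 1129054 = -1814428)
u + c(-138/(-718) + 1101/548) = -1814428 + 1/(2*(-138/(-718) + 1101/548)) = -1814428 + 1/(2*(-138*(-1/718) + 1101*(1/548))) = -1814428 + 1/(2*(69/359 + 1101/548)) = -1814428 + 1/(2*(433071/196732)) = -1814428 + (½)*(196732/433071) = -1814428 + 98366/433071 = -785776050022/433071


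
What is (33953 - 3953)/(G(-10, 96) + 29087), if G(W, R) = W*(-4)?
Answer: 10000/9709 ≈ 1.0300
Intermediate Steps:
G(W, R) = -4*W
(33953 - 3953)/(G(-10, 96) + 29087) = (33953 - 3953)/(-4*(-10) + 29087) = 30000/(40 + 29087) = 30000/29127 = 30000*(1/29127) = 10000/9709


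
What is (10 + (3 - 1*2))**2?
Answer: 121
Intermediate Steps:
(10 + (3 - 1*2))**2 = (10 + (3 - 2))**2 = (10 + 1)**2 = 11**2 = 121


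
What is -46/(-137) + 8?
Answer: 1142/137 ≈ 8.3358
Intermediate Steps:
-46/(-137) + 8 = -46*(-1/137) + 8 = 46/137 + 8 = 1142/137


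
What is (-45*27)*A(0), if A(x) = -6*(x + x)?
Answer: 0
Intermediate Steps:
A(x) = -12*x
(-45*27)*A(0) = (-45*27)*(-12*0) = -1215*0 = 0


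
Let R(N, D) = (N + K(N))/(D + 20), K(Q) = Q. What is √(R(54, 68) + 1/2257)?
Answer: √3026957494/49654 ≈ 1.1080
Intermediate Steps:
R(N, D) = 2*N/(20 + D) (R(N, D) = (N + N)/(D + 20) = (2*N)/(20 + D) = 2*N/(20 + D))
√(R(54, 68) + 1/2257) = √(2*54/(20 + 68) + 1/2257) = √(2*54/88 + 1/2257) = √(2*54*(1/88) + 1/2257) = √(27/22 + 1/2257) = √(60961/49654) = √3026957494/49654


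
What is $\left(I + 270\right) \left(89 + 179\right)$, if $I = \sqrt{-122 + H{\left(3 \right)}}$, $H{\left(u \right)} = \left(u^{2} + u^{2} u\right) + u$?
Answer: $72360 + 268 i \sqrt{83} \approx 72360.0 + 2441.6 i$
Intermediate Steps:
$H{\left(u \right)} = u + u^{2} + u^{3}$ ($H{\left(u \right)} = \left(u^{2} + u^{3}\right) + u = u + u^{2} + u^{3}$)
$I = i \sqrt{83}$ ($I = \sqrt{-122 + 3 \left(1 + 3 + 3^{2}\right)} = \sqrt{-122 + 3 \left(1 + 3 + 9\right)} = \sqrt{-122 + 3 \cdot 13} = \sqrt{-122 + 39} = \sqrt{-83} = i \sqrt{83} \approx 9.1104 i$)
$\left(I + 270\right) \left(89 + 179\right) = \left(i \sqrt{83} + 270\right) \left(89 + 179\right) = \left(270 + i \sqrt{83}\right) 268 = 72360 + 268 i \sqrt{83}$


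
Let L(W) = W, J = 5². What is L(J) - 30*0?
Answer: 25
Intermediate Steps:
J = 25
L(J) - 30*0 = 25 - 30*0 = 25 + 0 = 25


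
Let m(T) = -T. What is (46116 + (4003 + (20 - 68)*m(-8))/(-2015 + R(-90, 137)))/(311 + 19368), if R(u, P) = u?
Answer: 97070561/41424295 ≈ 2.3433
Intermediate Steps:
(46116 + (4003 + (20 - 68)*m(-8))/(-2015 + R(-90, 137)))/(311 + 19368) = (46116 + (4003 + (20 - 68)*(-1*(-8)))/(-2015 - 90))/(311 + 19368) = (46116 + (4003 - 48*8)/(-2105))/19679 = (46116 + (4003 - 384)*(-1/2105))*(1/19679) = (46116 + 3619*(-1/2105))*(1/19679) = (46116 - 3619/2105)*(1/19679) = (97070561/2105)*(1/19679) = 97070561/41424295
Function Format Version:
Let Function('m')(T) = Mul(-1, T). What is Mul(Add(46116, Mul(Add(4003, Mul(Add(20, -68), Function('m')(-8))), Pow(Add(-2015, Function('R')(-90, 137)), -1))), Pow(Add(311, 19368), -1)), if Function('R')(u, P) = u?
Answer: Rational(97070561, 41424295) ≈ 2.3433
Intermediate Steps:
Mul(Add(46116, Mul(Add(4003, Mul(Add(20, -68), Function('m')(-8))), Pow(Add(-2015, Function('R')(-90, 137)), -1))), Pow(Add(311, 19368), -1)) = Mul(Add(46116, Mul(Add(4003, Mul(Add(20, -68), Mul(-1, -8))), Pow(Add(-2015, -90), -1))), Pow(Add(311, 19368), -1)) = Mul(Add(46116, Mul(Add(4003, Mul(-48, 8)), Pow(-2105, -1))), Pow(19679, -1)) = Mul(Add(46116, Mul(Add(4003, -384), Rational(-1, 2105))), Rational(1, 19679)) = Mul(Add(46116, Mul(3619, Rational(-1, 2105))), Rational(1, 19679)) = Mul(Add(46116, Rational(-3619, 2105)), Rational(1, 19679)) = Mul(Rational(97070561, 2105), Rational(1, 19679)) = Rational(97070561, 41424295)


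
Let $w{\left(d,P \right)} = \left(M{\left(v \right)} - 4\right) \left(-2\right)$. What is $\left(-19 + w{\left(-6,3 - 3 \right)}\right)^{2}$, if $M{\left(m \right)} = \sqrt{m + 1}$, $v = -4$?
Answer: $109 + 44 i \sqrt{3} \approx 109.0 + 76.21 i$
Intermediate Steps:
$M{\left(m \right)} = \sqrt{1 + m}$
$w{\left(d,P \right)} = 8 - 2 i \sqrt{3}$ ($w{\left(d,P \right)} = \left(\sqrt{1 - 4} - 4\right) \left(-2\right) = \left(\sqrt{-3} - 4\right) \left(-2\right) = \left(i \sqrt{3} - 4\right) \left(-2\right) = \left(-4 + i \sqrt{3}\right) \left(-2\right) = 8 - 2 i \sqrt{3}$)
$\left(-19 + w{\left(-6,3 - 3 \right)}\right)^{2} = \left(-19 + \left(8 - 2 i \sqrt{3}\right)\right)^{2} = \left(-11 - 2 i \sqrt{3}\right)^{2}$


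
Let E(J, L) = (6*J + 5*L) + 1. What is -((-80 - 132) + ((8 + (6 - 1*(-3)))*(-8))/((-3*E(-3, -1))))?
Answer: 7064/33 ≈ 214.06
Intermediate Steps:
E(J, L) = 1 + 5*L + 6*J (E(J, L) = (5*L + 6*J) + 1 = 1 + 5*L + 6*J)
-((-80 - 132) + ((8 + (6 - 1*(-3)))*(-8))/((-3*E(-3, -1)))) = -((-80 - 132) + ((8 + (6 - 1*(-3)))*(-8))/((-3*(1 + 5*(-1) + 6*(-3))))) = -(-212 + ((8 + (6 + 3))*(-8))/((-3*(1 - 5 - 18)))) = -(-212 + ((8 + 9)*(-8))/((-3*(-22)))) = -(-212 + (17*(-8))/66) = -(-212 - 136*1/66) = -(-212 - 68/33) = -1*(-7064/33) = 7064/33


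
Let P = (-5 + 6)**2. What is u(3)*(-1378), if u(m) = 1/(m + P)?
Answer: -689/2 ≈ -344.50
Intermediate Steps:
P = 1 (P = 1**2 = 1)
u(m) = 1/(1 + m) (u(m) = 1/(m + 1) = 1/(1 + m))
u(3)*(-1378) = -1378/(1 + 3) = -1378/4 = (1/4)*(-1378) = -689/2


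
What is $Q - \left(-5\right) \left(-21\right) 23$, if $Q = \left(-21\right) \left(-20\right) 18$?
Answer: $5145$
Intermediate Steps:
$Q = 7560$ ($Q = 420 \cdot 18 = 7560$)
$Q - \left(-5\right) \left(-21\right) 23 = 7560 - \left(-5\right) \left(-21\right) 23 = 7560 - 105 \cdot 23 = 7560 - 2415 = 5145$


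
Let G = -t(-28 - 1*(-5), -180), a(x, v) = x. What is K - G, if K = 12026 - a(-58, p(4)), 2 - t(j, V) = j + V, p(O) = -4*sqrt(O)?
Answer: 12289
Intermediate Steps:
t(j, V) = 2 - V - j (t(j, V) = 2 - (j + V) = 2 - (V + j) = 2 + (-V - j) = 2 - V - j)
K = 12084 (K = 12026 - 1*(-58) = 12026 + 58 = 12084)
G = -205 (G = -(2 - 1*(-180) - (-28 - 1*(-5))) = -(2 + 180 - (-28 + 5)) = -(2 + 180 - 1*(-23)) = -(2 + 180 + 23) = -1*205 = -205)
K - G = 12084 - 1*(-205) = 12084 + 205 = 12289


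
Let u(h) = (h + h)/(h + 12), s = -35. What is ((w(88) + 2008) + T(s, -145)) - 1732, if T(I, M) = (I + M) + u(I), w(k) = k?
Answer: 4302/23 ≈ 187.04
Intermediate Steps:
u(h) = 2*h/(12 + h) (u(h) = (2*h)/(12 + h) = 2*h/(12 + h))
T(I, M) = I + M + 2*I/(12 + I) (T(I, M) = (I + M) + 2*I/(12 + I) = I + M + 2*I/(12 + I))
((w(88) + 2008) + T(s, -145)) - 1732 = ((88 + 2008) + (2*(-35) + (12 - 35)*(-35 - 145))/(12 - 35)) - 1732 = (2096 + (-70 - 23*(-180))/(-23)) - 1732 = (2096 - (-70 + 4140)/23) - 1732 = (2096 - 1/23*4070) - 1732 = (2096 - 4070/23) - 1732 = 44138/23 - 1732 = 4302/23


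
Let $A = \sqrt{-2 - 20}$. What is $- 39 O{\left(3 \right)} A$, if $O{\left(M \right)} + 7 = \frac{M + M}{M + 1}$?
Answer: $\frac{429 i \sqrt{22}}{2} \approx 1006.1 i$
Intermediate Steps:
$A = i \sqrt{22}$ ($A = \sqrt{-22} = i \sqrt{22} \approx 4.6904 i$)
$O{\left(M \right)} = -7 + \frac{2 M}{1 + M}$ ($O{\left(M \right)} = -7 + \frac{M + M}{M + 1} = -7 + \frac{2 M}{1 + M}$)
$- 39 O{\left(3 \right)} A = - 39 \frac{-7 - 15}{1 + 3} i \sqrt{22} = - 39 \frac{-7 - 15}{4} i \sqrt{22} = - 39 \cdot \frac{1}{4} \left(-22\right) i \sqrt{22} = \left(-39\right) \left(- \frac{11}{2}\right) i \sqrt{22} = \frac{429 i \sqrt{22}}{2}$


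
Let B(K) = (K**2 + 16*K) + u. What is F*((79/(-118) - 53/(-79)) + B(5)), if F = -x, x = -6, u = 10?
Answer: 3216129/4661 ≈ 690.01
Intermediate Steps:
B(K) = 10 + K**2 + 16*K (B(K) = (K**2 + 16*K) + 10 = 10 + K**2 + 16*K)
F = 6 (F = -1*(-6) = 6)
F*((79/(-118) - 53/(-79)) + B(5)) = 6*((79/(-118) - 53/(-79)) + (10 + 5**2 + 16*5)) = 6*((79*(-1/118) - 53*(-1/79)) + (10 + 25 + 80)) = 6*((-79/118 + 53/79) + 115) = 6*(13/9322 + 115) = 6*(1072043/9322) = 3216129/4661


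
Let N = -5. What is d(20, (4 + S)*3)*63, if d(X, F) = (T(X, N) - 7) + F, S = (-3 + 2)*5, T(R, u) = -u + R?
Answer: 945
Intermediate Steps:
T(R, u) = R - u
S = -5 (S = -1*5 = -5)
d(X, F) = -2 + F + X (d(X, F) = ((X - 1*(-5)) - 7) + F = ((X + 5) - 7) + F = ((5 + X) - 7) + F = (-2 + X) + F = -2 + F + X)
d(20, (4 + S)*3)*63 = (-2 + (4 - 5)*3 + 20)*63 = (-2 - 1*3 + 20)*63 = (-2 - 3 + 20)*63 = 15*63 = 945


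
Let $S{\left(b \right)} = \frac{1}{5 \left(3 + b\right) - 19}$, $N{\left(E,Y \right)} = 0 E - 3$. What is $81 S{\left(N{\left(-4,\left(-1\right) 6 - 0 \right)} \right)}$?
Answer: $- \frac{81}{19} \approx -4.2632$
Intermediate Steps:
$N{\left(E,Y \right)} = -3$ ($N{\left(E,Y \right)} = 0 - 3 = -3$)
$S{\left(b \right)} = \frac{1}{-4 + 5 b}$ ($S{\left(b \right)} = \frac{1}{\left(15 + 5 b\right) - 19} = \frac{1}{-4 + 5 b}$)
$81 S{\left(N{\left(-4,\left(-1\right) 6 - 0 \right)} \right)} = \frac{81}{-4 + 5 \left(-3\right)} = \frac{81}{-4 - 15} = \frac{81}{-19} = 81 \left(- \frac{1}{19}\right) = - \frac{81}{19}$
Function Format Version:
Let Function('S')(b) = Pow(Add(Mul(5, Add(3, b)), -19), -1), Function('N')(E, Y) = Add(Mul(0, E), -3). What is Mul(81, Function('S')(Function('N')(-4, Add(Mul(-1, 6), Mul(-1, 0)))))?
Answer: Rational(-81, 19) ≈ -4.2632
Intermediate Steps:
Function('N')(E, Y) = -3 (Function('N')(E, Y) = Add(0, -3) = -3)
Function('S')(b) = Pow(Add(-4, Mul(5, b)), -1) (Function('S')(b) = Pow(Add(Add(15, Mul(5, b)), -19), -1) = Pow(Add(-4, Mul(5, b)), -1))
Mul(81, Function('S')(Function('N')(-4, Add(Mul(-1, 6), Mul(-1, 0))))) = Mul(81, Pow(Add(-4, Mul(5, -3)), -1)) = Mul(81, Pow(Add(-4, -15), -1)) = Mul(81, Pow(-19, -1)) = Mul(81, Rational(-1, 19)) = Rational(-81, 19)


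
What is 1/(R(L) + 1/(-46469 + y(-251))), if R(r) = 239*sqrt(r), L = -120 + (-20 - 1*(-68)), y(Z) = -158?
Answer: -46627/8941353097363849 - 3117626602986*I*sqrt(2)/8941353097363849 ≈ -5.2148e-12 - 0.0004931*I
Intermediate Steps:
L = -72 (L = -120 + (-20 + 68) = -120 + 48 = -72)
1/(R(L) + 1/(-46469 + y(-251))) = 1/(239*sqrt(-72) + 1/(-46469 - 158)) = 1/(239*(6*I*sqrt(2)) + 1/(-46627)) = 1/(1434*I*sqrt(2) - 1/46627) = 1/(-1/46627 + 1434*I*sqrt(2))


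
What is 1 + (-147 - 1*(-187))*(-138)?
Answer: -5519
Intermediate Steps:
1 + (-147 - 1*(-187))*(-138) = 1 + (-147 + 187)*(-138) = 1 + 40*(-138) = 1 - 5520 = -5519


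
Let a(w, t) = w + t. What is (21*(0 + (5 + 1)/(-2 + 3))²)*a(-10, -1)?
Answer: -8316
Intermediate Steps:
a(w, t) = t + w
(21*(0 + (5 + 1)/(-2 + 3))²)*a(-10, -1) = (21*(0 + (5 + 1)/(-2 + 3))²)*(-1 - 10) = (21*(0 + 6/1)²)*(-11) = (21*(0 + 6*1)²)*(-11) = (21*(0 + 6)²)*(-11) = (21*6²)*(-11) = (21*36)*(-11) = 756*(-11) = -8316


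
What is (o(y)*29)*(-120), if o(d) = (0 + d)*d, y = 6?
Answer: -125280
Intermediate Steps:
o(d) = d² (o(d) = d*d = d²)
(o(y)*29)*(-120) = (6²*29)*(-120) = (36*29)*(-120) = 1044*(-120) = -125280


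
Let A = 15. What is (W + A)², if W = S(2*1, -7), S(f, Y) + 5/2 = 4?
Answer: 1089/4 ≈ 272.25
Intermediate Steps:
S(f, Y) = 3/2 (S(f, Y) = -5/2 + 4 = 3/2)
W = 3/2 ≈ 1.5000
(W + A)² = (3/2 + 15)² = (33/2)² = 1089/4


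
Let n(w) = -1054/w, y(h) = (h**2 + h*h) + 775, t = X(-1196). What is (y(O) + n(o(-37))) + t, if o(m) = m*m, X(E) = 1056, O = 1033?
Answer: 2924195267/1369 ≈ 2.1360e+6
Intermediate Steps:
t = 1056
o(m) = m**2
y(h) = 775 + 2*h**2 (y(h) = (h**2 + h**2) + 775 = 2*h**2 + 775 = 775 + 2*h**2)
(y(O) + n(o(-37))) + t = ((775 + 2*1033**2) - 1054/((-37)**2)) + 1056 = ((775 + 2*1067089) - 1054/1369) + 1056 = ((775 + 2134178) - 1054*1/1369) + 1056 = (2134953 - 1054/1369) + 1056 = 2922749603/1369 + 1056 = 2924195267/1369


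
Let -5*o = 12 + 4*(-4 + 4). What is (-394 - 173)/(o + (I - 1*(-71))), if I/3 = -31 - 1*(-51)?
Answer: -2835/643 ≈ -4.4090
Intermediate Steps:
I = 60 (I = 3*(-31 - 1*(-51)) = 3*(-31 + 51) = 3*20 = 60)
o = -12/5 (o = -(12 + 4*(-4 + 4))/5 = -(12 + 4*0)/5 = -(12 + 0)/5 = -1/5*12 = -12/5 ≈ -2.4000)
(-394 - 173)/(o + (I - 1*(-71))) = (-394 - 173)/(-12/5 + (60 - 1*(-71))) = -567/(-12/5 + (60 + 71)) = -567/(-12/5 + 131) = -567/643/5 = -567*5/643 = -2835/643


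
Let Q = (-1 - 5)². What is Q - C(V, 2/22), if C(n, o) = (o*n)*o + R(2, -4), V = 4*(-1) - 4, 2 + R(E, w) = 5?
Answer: 4001/121 ≈ 33.066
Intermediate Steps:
R(E, w) = 3 (R(E, w) = -2 + 5 = 3)
V = -8 (V = -4 - 4 = -8)
C(n, o) = 3 + n*o² (C(n, o) = (o*n)*o + 3 = (n*o)*o + 3 = n*o² + 3 = 3 + n*o²)
Q = 36 (Q = (-6)² = 36)
Q - C(V, 2/22) = 36 - (3 - 8*(2/22)²) = 36 - (3 - 8*(2*(1/22))²) = 36 - (3 - 8*(1/11)²) = 36 - (3 - 8*1/121) = 36 - (3 - 8/121) = 36 - 1*355/121 = 36 - 355/121 = 4001/121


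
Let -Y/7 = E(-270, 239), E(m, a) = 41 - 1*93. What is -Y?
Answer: -364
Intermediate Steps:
E(m, a) = -52 (E(m, a) = 41 - 93 = -52)
Y = 364 (Y = -7*(-52) = 364)
-Y = -1*364 = -364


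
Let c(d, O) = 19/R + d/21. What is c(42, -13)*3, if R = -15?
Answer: 11/5 ≈ 2.2000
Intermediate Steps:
c(d, O) = -19/15 + d/21 (c(d, O) = 19/(-15) + d/21 = 19*(-1/15) + d*(1/21) = -19/15 + d/21)
c(42, -13)*3 = (-19/15 + (1/21)*42)*3 = (-19/15 + 2)*3 = (11/15)*3 = 11/5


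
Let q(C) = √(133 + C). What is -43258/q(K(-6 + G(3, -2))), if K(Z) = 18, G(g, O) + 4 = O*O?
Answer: -43258*√151/151 ≈ -3520.3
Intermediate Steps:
G(g, O) = -4 + O² (G(g, O) = -4 + O*O = -4 + O²)
-43258/q(K(-6 + G(3, -2))) = -43258/√(133 + 18) = -43258*√151/151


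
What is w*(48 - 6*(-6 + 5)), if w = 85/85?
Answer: 54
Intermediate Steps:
w = 1 (w = 85*(1/85) = 1)
w*(48 - 6*(-6 + 5)) = 1*(48 - 6*(-6 + 5)) = 1*(48 - 6*(-1)) = 1*(48 + 6) = 1*54 = 54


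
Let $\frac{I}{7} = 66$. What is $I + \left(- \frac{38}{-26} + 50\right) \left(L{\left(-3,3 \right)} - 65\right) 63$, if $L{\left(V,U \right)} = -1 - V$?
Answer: $- \frac{2649255}{13} \approx -2.0379 \cdot 10^{5}$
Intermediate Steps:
$I = 462$ ($I = 7 \cdot 66 = 462$)
$I + \left(- \frac{38}{-26} + 50\right) \left(L{\left(-3,3 \right)} - 65\right) 63 = 462 + \left(- \frac{38}{-26} + 50\right) \left(\left(-1 - -3\right) - 65\right) 63 = 462 + \left(\left(-38\right) \left(- \frac{1}{26}\right) + 50\right) \left(\left(-1 + 3\right) - 65\right) 63 = 462 + \left(\frac{19}{13} + 50\right) \left(2 - 65\right) 63 = 462 + \frac{669}{13} \left(-63\right) 63 = 462 - \frac{2655261}{13} = - \frac{2649255}{13}$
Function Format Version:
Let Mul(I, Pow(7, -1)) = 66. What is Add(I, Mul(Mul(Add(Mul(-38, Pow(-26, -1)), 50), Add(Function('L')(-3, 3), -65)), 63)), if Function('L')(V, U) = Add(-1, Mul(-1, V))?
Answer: Rational(-2649255, 13) ≈ -2.0379e+5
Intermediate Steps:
I = 462 (I = Mul(7, 66) = 462)
Add(I, Mul(Mul(Add(Mul(-38, Pow(-26, -1)), 50), Add(Function('L')(-3, 3), -65)), 63)) = Add(462, Mul(Mul(Add(Mul(-38, Pow(-26, -1)), 50), Add(Add(-1, Mul(-1, -3)), -65)), 63)) = Add(462, Mul(Mul(Add(Mul(-38, Rational(-1, 26)), 50), Add(Add(-1, 3), -65)), 63)) = Add(462, Mul(Mul(Add(Rational(19, 13), 50), Add(2, -65)), 63)) = Add(462, Mul(Mul(Rational(669, 13), -63), 63)) = Add(462, Mul(Rational(-42147, 13), 63)) = Add(462, Rational(-2655261, 13)) = Rational(-2649255, 13)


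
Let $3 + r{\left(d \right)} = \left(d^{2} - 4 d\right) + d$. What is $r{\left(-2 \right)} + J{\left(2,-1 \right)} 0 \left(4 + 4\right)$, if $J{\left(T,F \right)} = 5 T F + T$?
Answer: $7$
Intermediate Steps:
$r{\left(d \right)} = -3 + d^{2} - 3 d$ ($r{\left(d \right)} = -3 + \left(\left(d^{2} - 4 d\right) + d\right) = -3 + \left(d^{2} - 3 d\right) = -3 + d^{2} - 3 d$)
$J{\left(T,F \right)} = T + 5 F T$ ($J{\left(T,F \right)} = 5 F T + T = T + 5 F T$)
$r{\left(-2 \right)} + J{\left(2,-1 \right)} 0 \left(4 + 4\right) = \left(-3 + \left(-2\right)^{2} - -6\right) + 2 \left(1 + 5 \left(-1\right)\right) 0 \left(4 + 4\right) = \left(-3 + 4 + 6\right) + 2 \left(1 - 5\right) 0 \cdot 8 = 7 + 2 \left(-4\right) 0 = 7 - 0 = 7 + 0 = 7$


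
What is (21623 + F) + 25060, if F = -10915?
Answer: 35768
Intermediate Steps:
(21623 + F) + 25060 = (21623 - 10915) + 25060 = 10708 + 25060 = 35768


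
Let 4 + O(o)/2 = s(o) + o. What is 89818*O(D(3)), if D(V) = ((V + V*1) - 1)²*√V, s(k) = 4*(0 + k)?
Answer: -718544 + 22454500*√3 ≈ 3.8174e+7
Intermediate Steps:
s(k) = 4*k
D(V) = √V*(-1 + 2*V)² (D(V) = ((V + V) - 1)²*√V = (2*V - 1)²*√V = (-1 + 2*V)²*√V = √V*(-1 + 2*V)²)
O(o) = -8 + 10*o (O(o) = -8 + 2*(4*o + o) = -8 + 2*(5*o) = -8 + 10*o)
89818*O(D(3)) = 89818*(-8 + 10*(√3*(-1 + 2*3)²)) = 89818*(-8 + 10*(√3*(-1 + 6)²)) = 89818*(-8 + 10*(√3*5²)) = 89818*(-8 + 10*(√3*25)) = 89818*(-8 + 10*(25*√3)) = 89818*(-8 + 250*√3) = -718544 + 22454500*√3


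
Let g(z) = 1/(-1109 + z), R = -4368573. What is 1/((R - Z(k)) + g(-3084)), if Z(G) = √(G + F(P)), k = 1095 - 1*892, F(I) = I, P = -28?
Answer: -15360993938374/67105623375392461905 + 17581249*√7/67105623375392461905 ≈ -2.2891e-7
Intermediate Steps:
k = 203 (k = 1095 - 892 = 203)
Z(G) = √(-28 + G) (Z(G) = √(G - 28) = √(-28 + G))
1/((R - Z(k)) + g(-3084)) = 1/((-4368573 - √(-28 + 203)) + 1/(-1109 - 3084)) = 1/((-4368573 - √175) + 1/(-4193)) = 1/((-4368573 - 5*√7) - 1/4193) = 1/(-18317426590/4193 - 5*√7)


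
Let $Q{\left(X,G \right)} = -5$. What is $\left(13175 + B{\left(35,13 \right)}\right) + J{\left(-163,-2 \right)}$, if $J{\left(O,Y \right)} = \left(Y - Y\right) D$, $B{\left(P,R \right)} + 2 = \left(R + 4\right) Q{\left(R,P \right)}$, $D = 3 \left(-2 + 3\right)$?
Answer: $13088$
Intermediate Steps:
$D = 3$ ($D = 3 \cdot 1 = 3$)
$B{\left(P,R \right)} = -22 - 5 R$ ($B{\left(P,R \right)} = -2 + \left(R + 4\right) \left(-5\right) = -2 + \left(4 + R\right) \left(-5\right) = -2 - \left(20 + 5 R\right) = -22 - 5 R$)
$J{\left(O,Y \right)} = 0$ ($J{\left(O,Y \right)} = \left(Y - Y\right) 3 = 0 \cdot 3 = 0$)
$\left(13175 + B{\left(35,13 \right)}\right) + J{\left(-163,-2 \right)} = \left(13175 - 87\right) + 0 = 13088 + 0 = 13088$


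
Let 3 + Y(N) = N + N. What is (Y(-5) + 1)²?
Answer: 144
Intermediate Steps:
Y(N) = -3 + 2*N (Y(N) = -3 + (N + N) = -3 + 2*N)
(Y(-5) + 1)² = ((-3 + 2*(-5)) + 1)² = ((-3 - 10) + 1)² = (-13 + 1)² = (-12)² = 144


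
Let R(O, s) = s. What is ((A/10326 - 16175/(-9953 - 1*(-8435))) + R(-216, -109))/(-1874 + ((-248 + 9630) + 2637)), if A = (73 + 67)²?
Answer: -251964127/26503589310 ≈ -0.0095068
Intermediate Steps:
A = 19600 (A = 140² = 19600)
((A/10326 - 16175/(-9953 - 1*(-8435))) + R(-216, -109))/(-1874 + ((-248 + 9630) + 2637)) = ((19600/10326 - 16175/(-9953 - 1*(-8435))) - 109)/(-1874 + ((-248 + 9630) + 2637)) = ((19600*(1/10326) - 16175/(-9953 + 8435)) - 109)/(-1874 + (9382 + 2637)) = ((9800/5163 - 16175/(-1518)) - 109)/(-1874 + 12019) = ((9800/5163 - 16175*(-1/1518)) - 109)/10145 = ((9800/5163 + 16175/1518) - 109)*(1/10145) = (32795975/2612478 - 109)*(1/10145) = -251964127/2612478*1/10145 = -251964127/26503589310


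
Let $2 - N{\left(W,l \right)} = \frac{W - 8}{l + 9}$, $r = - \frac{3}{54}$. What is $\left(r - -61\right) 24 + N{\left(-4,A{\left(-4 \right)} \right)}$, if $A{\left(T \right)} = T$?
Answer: $\frac{22006}{15} \approx 1467.1$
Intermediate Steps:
$r = - \frac{1}{18}$ ($r = \left(-3\right) \frac{1}{54} = - \frac{1}{18} \approx -0.055556$)
$N{\left(W,l \right)} = 2 - \frac{-8 + W}{9 + l}$ ($N{\left(W,l \right)} = 2 - \frac{W - 8}{l + 9} = 2 - \frac{-8 + W}{9 + l}$)
$\left(r - -61\right) 24 + N{\left(-4,A{\left(-4 \right)} \right)} = \left(- \frac{1}{18} - -61\right) 24 + \frac{26 - -4 + 2 \left(-4\right)}{9 - 4} = \left(- \frac{1}{18} + 61\right) 24 + \frac{26 + 4 - 8}{5} = \frac{1097}{18} \cdot 24 + \frac{1}{5} \cdot 22 = \frac{4388}{3} + \frac{22}{5} = \frac{22006}{15}$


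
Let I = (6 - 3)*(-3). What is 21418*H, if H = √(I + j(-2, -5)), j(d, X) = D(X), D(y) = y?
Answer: 21418*I*√14 ≈ 80139.0*I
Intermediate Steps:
j(d, X) = X
I = -9 (I = 3*(-3) = -9)
H = I*√14 (H = √(-9 - 5) = √(-14) = I*√14 ≈ 3.7417*I)
21418*H = 21418*(I*√14) = 21418*I*√14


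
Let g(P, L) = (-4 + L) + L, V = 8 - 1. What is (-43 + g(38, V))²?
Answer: 1089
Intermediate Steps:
V = 7
g(P, L) = -4 + 2*L
(-43 + g(38, V))² = (-43 + (-4 + 2*7))² = (-43 + (-4 + 14))² = (-43 + 10)² = (-33)² = 1089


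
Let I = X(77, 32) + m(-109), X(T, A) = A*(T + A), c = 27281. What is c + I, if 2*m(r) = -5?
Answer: 61533/2 ≈ 30767.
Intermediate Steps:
m(r) = -5/2 (m(r) = (1/2)*(-5) = -5/2)
X(T, A) = A*(A + T)
I = 6971/2 (I = 32*(32 + 77) - 5/2 = 32*109 - 5/2 = 3488 - 5/2 = 6971/2 ≈ 3485.5)
c + I = 27281 + 6971/2 = 61533/2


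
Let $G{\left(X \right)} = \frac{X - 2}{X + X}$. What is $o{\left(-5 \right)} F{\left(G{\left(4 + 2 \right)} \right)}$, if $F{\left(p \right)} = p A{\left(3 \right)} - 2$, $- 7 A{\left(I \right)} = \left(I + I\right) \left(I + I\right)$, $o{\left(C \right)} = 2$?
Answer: $- \frac{52}{7} \approx -7.4286$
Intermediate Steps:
$G{\left(X \right)} = \frac{-2 + X}{2 X}$
$A{\left(I \right)} = - \frac{4 I^{2}}{7}$ ($A{\left(I \right)} = - \frac{\left(I + I\right) \left(I + I\right)}{7} = - \frac{2 I 2 I}{7} = - \frac{4 I^{2}}{7}$)
$F{\left(p \right)} = -2 - \frac{36 p}{7}$ ($F{\left(p \right)} = p \left(- \frac{4 \cdot 3^{2}}{7}\right) - 2 = p \left(\left(- \frac{4}{7}\right) 9\right) - 2 = p \left(- \frac{36}{7}\right) - 2 = - \frac{36 p}{7} - 2 = -2 - \frac{36 p}{7}$)
$o{\left(-5 \right)} F{\left(G{\left(4 + 2 \right)} \right)} = 2 \left(-2 - \frac{36 \frac{-2 + \left(4 + 2\right)}{2 \left(4 + 2\right)}}{7}\right) = 2 \left(-2 - \frac{36 \frac{-2 + 6}{2 \cdot 6}}{7}\right) = 2 \left(-2 - \frac{36 \cdot \frac{1}{2} \cdot \frac{1}{6} \cdot 4}{7}\right) = 2 \left(-2 - \frac{12}{7}\right) = 2 \left(- \frac{26}{7}\right) = - \frac{52}{7}$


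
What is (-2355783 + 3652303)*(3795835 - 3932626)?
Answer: -177352267320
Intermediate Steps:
(-2355783 + 3652303)*(3795835 - 3932626) = 1296520*(-136791) = -177352267320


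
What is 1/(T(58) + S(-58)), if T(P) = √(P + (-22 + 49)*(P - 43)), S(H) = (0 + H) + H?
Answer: -116/12993 - √463/12993 ≈ -0.010584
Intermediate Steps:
S(H) = 2*H (S(H) = H + H = 2*H)
T(P) = √(-1161 + 28*P) (T(P) = √(P + 27*(-43 + P)) = √(P + (-1161 + 27*P)) = √(-1161 + 28*P))
1/(T(58) + S(-58)) = 1/(√(-1161 + 28*58) + 2*(-58)) = 1/(√(-1161 + 1624) - 116) = 1/(√463 - 116) = 1/(-116 + √463)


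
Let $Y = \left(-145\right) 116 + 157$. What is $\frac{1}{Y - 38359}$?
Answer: $- \frac{1}{55022} \approx -1.8175 \cdot 10^{-5}$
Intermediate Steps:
$Y = -16663$ ($Y = -16820 + 157 = -16663$)
$\frac{1}{Y - 38359} = \frac{1}{-16663 - 38359} = \frac{1}{-55022} = - \frac{1}{55022}$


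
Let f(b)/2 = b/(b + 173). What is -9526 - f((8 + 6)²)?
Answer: -3515486/369 ≈ -9527.1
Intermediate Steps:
f(b) = 2*b/(173 + b) (f(b) = 2*(b/(b + 173)) = 2*(b/(173 + b)) = 2*b/(173 + b))
-9526 - f((8 + 6)²) = -9526 - 2*(8 + 6)²/(173 + (8 + 6)²) = -9526 - 2*14²/(173 + 14²) = -9526 - 2*196/(173 + 196) = -9526 - 2*196/369 = -9526 - 1*392/369 = -9526 - 392/369 = -3515486/369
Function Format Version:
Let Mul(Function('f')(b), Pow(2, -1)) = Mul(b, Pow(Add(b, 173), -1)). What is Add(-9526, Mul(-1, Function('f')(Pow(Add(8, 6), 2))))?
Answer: Rational(-3515486, 369) ≈ -9527.1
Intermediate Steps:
Function('f')(b) = Mul(2, b, Pow(Add(173, b), -1)) (Function('f')(b) = Mul(2, Mul(b, Pow(Add(b, 173), -1))) = Mul(2, Mul(b, Pow(Add(173, b), -1))) = Mul(2, b, Pow(Add(173, b), -1)))
Add(-9526, Mul(-1, Function('f')(Pow(Add(8, 6), 2)))) = Add(-9526, Mul(-1, Mul(2, Pow(Add(8, 6), 2), Pow(Add(173, Pow(Add(8, 6), 2)), -1)))) = Add(-9526, Mul(-1, Mul(2, Pow(14, 2), Pow(Add(173, Pow(14, 2)), -1)))) = Add(-9526, Mul(-1, Mul(2, 196, Pow(Add(173, 196), -1)))) = Add(-9526, Mul(-1, Mul(2, 196, Pow(369, -1)))) = Add(-9526, Mul(-1, Mul(2, 196, Rational(1, 369)))) = Add(-9526, Mul(-1, Rational(392, 369))) = Add(-9526, Rational(-392, 369)) = Rational(-3515486, 369)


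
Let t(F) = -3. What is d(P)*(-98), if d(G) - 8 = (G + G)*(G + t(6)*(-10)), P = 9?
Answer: -69580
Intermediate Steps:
d(G) = 8 + 2*G*(30 + G) (d(G) = 8 + (G + G)*(G - 3*(-10)) = 8 + (2*G)*(G + 30) = 8 + (2*G)*(30 + G) = 8 + 2*G*(30 + G))
d(P)*(-98) = (8 + 2*9² + 60*9)*(-98) = (8 + 2*81 + 540)*(-98) = (8 + 162 + 540)*(-98) = 710*(-98) = -69580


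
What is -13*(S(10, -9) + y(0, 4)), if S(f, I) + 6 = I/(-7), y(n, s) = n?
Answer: 429/7 ≈ 61.286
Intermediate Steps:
S(f, I) = -6 - I/7 (S(f, I) = -6 + I/(-7) = -6 + I*(-1/7) = -6 - I/7)
-13*(S(10, -9) + y(0, 4)) = -13*((-6 - 1/7*(-9)) + 0) = -13*((-6 + 9/7) + 0) = -13*(-33/7 + 0) = -13*(-33/7) = 429/7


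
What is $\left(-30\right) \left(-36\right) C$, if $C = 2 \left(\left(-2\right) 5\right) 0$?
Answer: $0$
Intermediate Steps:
$C = 0$ ($C = 2 \left(-10\right) 0 = \left(-20\right) 0 = 0$)
$\left(-30\right) \left(-36\right) C = \left(-30\right) \left(-36\right) 0 = 1080 \cdot 0 = 0$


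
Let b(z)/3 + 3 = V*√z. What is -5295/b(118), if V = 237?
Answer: -1765/2209311 - 139435*√118/2209311 ≈ -0.68638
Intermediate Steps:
b(z) = -9 + 711*√z (b(z) = -9 + 3*(237*√z) = -9 + 711*√z)
-5295/b(118) = -5295/(-9 + 711*√118)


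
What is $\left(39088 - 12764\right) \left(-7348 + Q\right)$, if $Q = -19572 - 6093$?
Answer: $-869034212$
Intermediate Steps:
$Q = -25665$ ($Q = -19572 - 6093 = -25665$)
$\left(39088 - 12764\right) \left(-7348 + Q\right) = \left(39088 - 12764\right) \left(-7348 - 25665\right) = 26324 \left(-33013\right) = -869034212$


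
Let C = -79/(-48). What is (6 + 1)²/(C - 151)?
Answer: -2352/7169 ≈ -0.32808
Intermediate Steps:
C = 79/48 (C = -79*(-1/48) = 79/48 ≈ 1.6458)
(6 + 1)²/(C - 151) = (6 + 1)²/(79/48 - 151) = 7²/(-7169/48) = -48/7169*49 = -2352/7169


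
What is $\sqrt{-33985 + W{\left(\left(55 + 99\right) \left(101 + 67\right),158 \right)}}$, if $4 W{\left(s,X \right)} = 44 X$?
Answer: $3 i \sqrt{3583} \approx 179.57 i$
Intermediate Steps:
$W{\left(s,X \right)} = 11 X$ ($W{\left(s,X \right)} = \frac{44 X}{4} = 11 X$)
$\sqrt{-33985 + W{\left(\left(55 + 99\right) \left(101 + 67\right),158 \right)}} = \sqrt{-33985 + 11 \cdot 158} = \sqrt{-33985 + 1738} = \sqrt{-32247} = 3 i \sqrt{3583}$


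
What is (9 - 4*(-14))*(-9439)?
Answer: -613535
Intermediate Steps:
(9 - 4*(-14))*(-9439) = (9 + 56)*(-9439) = 65*(-9439) = -613535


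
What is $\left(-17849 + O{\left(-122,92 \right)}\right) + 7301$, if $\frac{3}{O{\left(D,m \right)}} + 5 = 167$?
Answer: $- \frac{569591}{54} \approx -10548.0$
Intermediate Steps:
$O{\left(D,m \right)} = \frac{1}{54}$ ($O{\left(D,m \right)} = \frac{3}{-5 + 167} = \frac{3}{162} = 3 \cdot \frac{1}{162} = \frac{1}{54}$)
$\left(-17849 + O{\left(-122,92 \right)}\right) + 7301 = \left(-17849 + \frac{1}{54}\right) + 7301 = - \frac{963845}{54} + 7301 = - \frac{569591}{54}$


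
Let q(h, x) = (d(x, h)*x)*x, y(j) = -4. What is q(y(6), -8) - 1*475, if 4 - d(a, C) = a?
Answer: 293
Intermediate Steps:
d(a, C) = 4 - a
q(h, x) = x²*(4 - x) (q(h, x) = ((4 - x)*x)*x = (x*(4 - x))*x = x²*(4 - x))
q(y(6), -8) - 1*475 = (-8)²*(4 - 1*(-8)) - 1*475 = 64*(4 + 8) - 475 = 64*12 - 475 = 768 - 475 = 293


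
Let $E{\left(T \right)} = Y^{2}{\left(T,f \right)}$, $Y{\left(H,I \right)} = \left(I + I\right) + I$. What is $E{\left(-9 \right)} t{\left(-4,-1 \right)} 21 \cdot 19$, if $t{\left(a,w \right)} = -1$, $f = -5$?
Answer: $-89775$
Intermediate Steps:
$Y{\left(H,I \right)} = 3 I$ ($Y{\left(H,I \right)} = 2 I + I = 3 I$)
$E{\left(T \right)} = 225$ ($E{\left(T \right)} = \left(3 \left(-5\right)\right)^{2} = \left(-15\right)^{2} = 225$)
$E{\left(-9 \right)} t{\left(-4,-1 \right)} 21 \cdot 19 = 225 \left(\left(-1\right) 21\right) 19 = 225 \left(-21\right) 19 = \left(-4725\right) 19 = -89775$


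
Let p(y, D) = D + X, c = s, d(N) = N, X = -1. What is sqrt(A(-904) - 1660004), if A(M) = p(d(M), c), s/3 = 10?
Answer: 5*I*sqrt(66399) ≈ 1288.4*I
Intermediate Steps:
s = 30 (s = 3*10 = 30)
c = 30
p(y, D) = -1 + D (p(y, D) = D - 1 = -1 + D)
A(M) = 29 (A(M) = -1 + 30 = 29)
sqrt(A(-904) - 1660004) = sqrt(29 - 1660004) = sqrt(-1659975) = 5*I*sqrt(66399)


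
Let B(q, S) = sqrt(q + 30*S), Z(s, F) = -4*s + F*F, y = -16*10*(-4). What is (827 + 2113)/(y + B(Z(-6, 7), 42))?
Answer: 627200/136089 - 980*sqrt(1333)/136089 ≈ 4.3458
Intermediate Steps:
y = 640 (y = -160*(-4) = 640)
Z(s, F) = F**2 - 4*s (Z(s, F) = -4*s + F**2 = F**2 - 4*s)
(827 + 2113)/(y + B(Z(-6, 7), 42)) = (827 + 2113)/(640 + sqrt((7**2 - 4*(-6)) + 30*42)) = 2940/(640 + sqrt((49 + 24) + 1260)) = 2940/(640 + sqrt(73 + 1260)) = 2940/(640 + sqrt(1333))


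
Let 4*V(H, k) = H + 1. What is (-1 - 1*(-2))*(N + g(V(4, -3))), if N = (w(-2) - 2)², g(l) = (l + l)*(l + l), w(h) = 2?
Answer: 25/4 ≈ 6.2500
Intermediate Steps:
V(H, k) = ¼ + H/4 (V(H, k) = (H + 1)/4 = (1 + H)/4 = ¼ + H/4)
g(l) = 4*l² (g(l) = (2*l)*(2*l) = 4*l²)
N = 0 (N = (2 - 2)² = 0² = 0)
(-1 - 1*(-2))*(N + g(V(4, -3))) = (-1 - 1*(-2))*(0 + 4*(¼ + (¼)*4)²) = (-1 + 2)*(0 + 4*(¼ + 1)²) = 1*(0 + 4*(5/4)²) = 1*(0 + 4*(25/16)) = 1*(0 + 25/4) = 1*(25/4) = 25/4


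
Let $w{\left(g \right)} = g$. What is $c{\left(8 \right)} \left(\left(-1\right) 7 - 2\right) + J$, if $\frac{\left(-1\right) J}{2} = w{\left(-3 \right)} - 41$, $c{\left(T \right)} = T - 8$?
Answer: $88$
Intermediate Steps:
$c{\left(T \right)} = -8 + T$
$J = 88$ ($J = - 2 \left(-3 - 41\right) = \left(-2\right) \left(-44\right) = 88$)
$c{\left(8 \right)} \left(\left(-1\right) 7 - 2\right) + J = \left(-8 + 8\right) \left(\left(-1\right) 7 - 2\right) + 88 = 0 \left(-7 - 2\right) + 88 = 0 \left(-9\right) + 88 = 0 + 88 = 88$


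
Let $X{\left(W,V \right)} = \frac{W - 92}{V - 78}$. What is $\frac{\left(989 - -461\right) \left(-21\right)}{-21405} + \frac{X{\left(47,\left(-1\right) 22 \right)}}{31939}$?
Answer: $\frac{1296736243}{911539060} \approx 1.4226$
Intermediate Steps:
$X{\left(W,V \right)} = \frac{-92 + W}{-78 + V}$
$\frac{\left(989 - -461\right) \left(-21\right)}{-21405} + \frac{X{\left(47,\left(-1\right) 22 \right)}}{31939} = \frac{\left(989 - -461\right) \left(-21\right)}{-21405} + \frac{\frac{1}{-78 - 22} \left(-92 + 47\right)}{31939} = \left(989 + 461\right) \left(-21\right) \left(- \frac{1}{21405}\right) + \frac{1}{-78 - 22} \left(-45\right) \frac{1}{31939} = 1450 \left(-21\right) \left(- \frac{1}{21405}\right) + \frac{1}{-100} \left(-45\right) \frac{1}{31939} = \left(-30450\right) \left(- \frac{1}{21405}\right) + \left(- \frac{1}{100}\right) \left(-45\right) \frac{1}{31939} = \frac{2030}{1427} + \frac{9}{20} \cdot \frac{1}{31939} = \frac{2030}{1427} + \frac{9}{638780} = \frac{1296736243}{911539060}$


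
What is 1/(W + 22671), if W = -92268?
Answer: -1/69597 ≈ -1.4368e-5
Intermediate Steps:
1/(W + 22671) = 1/(-92268 + 22671) = 1/(-69597) = -1/69597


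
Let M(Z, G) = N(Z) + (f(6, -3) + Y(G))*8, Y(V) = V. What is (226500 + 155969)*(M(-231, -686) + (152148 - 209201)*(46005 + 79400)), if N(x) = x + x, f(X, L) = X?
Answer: -2736465246019123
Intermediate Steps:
N(x) = 2*x
M(Z, G) = 48 + 2*Z + 8*G (M(Z, G) = 2*Z + (6 + G)*8 = 2*Z + (48 + 8*G) = 48 + 2*Z + 8*G)
(226500 + 155969)*(M(-231, -686) + (152148 - 209201)*(46005 + 79400)) = (226500 + 155969)*((48 + 2*(-231) + 8*(-686)) + (152148 - 209201)*(46005 + 79400)) = 382469*((48 - 462 - 5488) - 57053*125405) = 382469*(-5902 - 7154731465) = 382469*(-7154737367) = -2736465246019123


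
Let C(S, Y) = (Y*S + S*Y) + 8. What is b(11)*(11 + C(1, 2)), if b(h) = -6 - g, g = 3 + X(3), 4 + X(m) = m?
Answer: -184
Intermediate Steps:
X(m) = -4 + m
g = 2 (g = 3 + (-4 + 3) = 3 - 1 = 2)
C(S, Y) = 8 + 2*S*Y (C(S, Y) = (S*Y + S*Y) + 8 = 2*S*Y + 8 = 8 + 2*S*Y)
b(h) = -8 (b(h) = -6 - 1*2 = -6 - 2 = -8)
b(11)*(11 + C(1, 2)) = -8*(11 + (8 + 2*1*2)) = -8*(11 + (8 + 4)) = -8*(11 + 12) = -8*23 = -184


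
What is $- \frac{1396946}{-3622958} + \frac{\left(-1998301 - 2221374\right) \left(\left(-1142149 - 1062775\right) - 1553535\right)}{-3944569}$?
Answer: $- \frac{28729104029354447038}{7145503907551} \approx -4.0206 \cdot 10^{6}$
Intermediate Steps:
$- \frac{1396946}{-3622958} + \frac{\left(-1998301 - 2221374\right) \left(\left(-1142149 - 1062775\right) - 1553535\right)}{-3944569} = \left(-1396946\right) \left(- \frac{1}{3622958}\right) + - 4219675 \left(-2204924 - 1553535\right) \left(- \frac{1}{3944569}\right) = \frac{698473}{1811479} + \left(-4219675\right) \left(-3758459\right) \left(- \frac{1}{3944569}\right) = \frac{698473}{1811479} + 15859475480825 \left(- \frac{1}{3944569}\right) = \frac{698473}{1811479} - \frac{15859475480825}{3944569} = - \frac{28729104029354447038}{7145503907551}$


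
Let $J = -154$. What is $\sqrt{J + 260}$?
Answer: $\sqrt{106} \approx 10.296$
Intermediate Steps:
$\sqrt{J + 260} = \sqrt{-154 + 260} = \sqrt{106}$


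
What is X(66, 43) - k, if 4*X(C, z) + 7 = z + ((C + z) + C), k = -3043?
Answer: 12383/4 ≈ 3095.8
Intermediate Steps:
X(C, z) = -7/4 + C/2 + z/2 (X(C, z) = -7/4 + (z + ((C + z) + C))/4 = -7/4 + (z + (z + 2*C))/4 = -7/4 + (2*C + 2*z)/4 = -7/4 + (C/2 + z/2) = -7/4 + C/2 + z/2)
X(66, 43) - k = (-7/4 + (1/2)*66 + (1/2)*43) - 1*(-3043) = (-7/4 + 33 + 43/2) + 3043 = 211/4 + 3043 = 12383/4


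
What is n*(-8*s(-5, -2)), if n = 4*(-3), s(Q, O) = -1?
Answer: -96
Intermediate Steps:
n = -12
n*(-8*s(-5, -2)) = -(-96)*(-1) = -12*8 = -96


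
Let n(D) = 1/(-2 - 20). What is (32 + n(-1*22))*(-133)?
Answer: -93499/22 ≈ -4250.0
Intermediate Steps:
n(D) = -1/22 (n(D) = 1/(-22) = -1/22)
(32 + n(-1*22))*(-133) = (32 - 1/22)*(-133) = (703/22)*(-133) = -93499/22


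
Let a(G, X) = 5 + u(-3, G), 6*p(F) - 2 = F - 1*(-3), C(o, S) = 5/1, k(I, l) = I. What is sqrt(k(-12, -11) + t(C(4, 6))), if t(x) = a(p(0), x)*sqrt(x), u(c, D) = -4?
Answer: sqrt(-12 + sqrt(5)) ≈ 3.1247*I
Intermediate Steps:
C(o, S) = 5 (C(o, S) = 5*1 = 5)
p(F) = 5/6 + F/6 (p(F) = 1/3 + (F - 1*(-3))/6 = 1/3 + (F + 3)/6 = 1/3 + (3 + F)/6 = 1/3 + (1/2 + F/6) = 5/6 + F/6)
a(G, X) = 1 (a(G, X) = 5 - 4 = 1)
t(x) = sqrt(x) (t(x) = 1*sqrt(x) = sqrt(x))
sqrt(k(-12, -11) + t(C(4, 6))) = sqrt(-12 + sqrt(5))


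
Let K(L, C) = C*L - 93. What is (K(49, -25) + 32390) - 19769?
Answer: 11303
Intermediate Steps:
K(L, C) = -93 + C*L
(K(49, -25) + 32390) - 19769 = ((-93 - 25*49) + 32390) - 19769 = ((-93 - 1225) + 32390) - 19769 = (-1318 + 32390) - 19769 = 31072 - 19769 = 11303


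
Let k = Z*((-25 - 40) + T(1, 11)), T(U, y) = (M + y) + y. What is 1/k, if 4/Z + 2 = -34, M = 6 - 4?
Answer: 9/41 ≈ 0.21951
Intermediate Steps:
M = 2
Z = -⅑ (Z = 4/(-2 - 34) = 4/(-36) = 4*(-1/36) = -⅑ ≈ -0.11111)
T(U, y) = 2 + 2*y (T(U, y) = (2 + y) + y = 2 + 2*y)
k = 41/9 (k = -((-25 - 40) + (2 + 2*11))/9 = -(-65 + (2 + 22))/9 = -(-65 + 24)/9 = -⅑*(-41) = 41/9 ≈ 4.5556)
1/k = 1/(41/9) = 9/41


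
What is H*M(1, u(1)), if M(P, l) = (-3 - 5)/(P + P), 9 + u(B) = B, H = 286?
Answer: -1144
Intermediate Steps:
u(B) = -9 + B
M(P, l) = -4/P (M(P, l) = -8*1/(2*P) = -4/P)
H*M(1, u(1)) = 286*(-4/1) = 286*(-4*1) = 286*(-4) = -1144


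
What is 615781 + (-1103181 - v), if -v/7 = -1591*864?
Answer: -10109768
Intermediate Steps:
v = 9622368 (v = -(-11137)*864 = -7*(-1374624) = 9622368)
615781 + (-1103181 - v) = 615781 + (-1103181 - 1*9622368) = 615781 + (-1103181 - 9622368) = 615781 - 10725549 = -10109768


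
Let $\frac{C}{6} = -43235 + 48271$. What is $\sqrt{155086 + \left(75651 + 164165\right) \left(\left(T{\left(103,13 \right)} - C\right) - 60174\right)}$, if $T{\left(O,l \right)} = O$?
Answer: $27 i \sqrt{29701114} \approx 1.4715 \cdot 10^{5} i$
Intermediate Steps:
$C = 30216$ ($C = 6 \left(-43235 + 48271\right) = 6 \cdot 5036 = 30216$)
$\sqrt{155086 + \left(75651 + 164165\right) \left(\left(T{\left(103,13 \right)} - C\right) - 60174\right)} = \sqrt{155086 + \left(75651 + 164165\right) \left(\left(103 - 30216\right) - 60174\right)} = \sqrt{155086 + 239816 \left(\left(103 - 30216\right) - 60174\right)} = \sqrt{155086 + 239816 \left(-30113 - 60174\right)} = \sqrt{155086 + 239816 \left(-90287\right)} = \sqrt{155086 - 21652267192} = \sqrt{-21652112106} = 27 i \sqrt{29701114}$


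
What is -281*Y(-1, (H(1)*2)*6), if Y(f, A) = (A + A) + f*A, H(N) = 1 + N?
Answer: -6744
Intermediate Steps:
Y(f, A) = 2*A + A*f
-281*Y(-1, (H(1)*2)*6) = -281*((1 + 1)*2)*6*(2 - 1) = -281*(2*2)*6 = -281*4*6 = -6744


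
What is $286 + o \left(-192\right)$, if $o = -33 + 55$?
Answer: $-3938$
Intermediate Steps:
$o = 22$
$286 + o \left(-192\right) = 286 + 22 \left(-192\right) = 286 - 4224 = -3938$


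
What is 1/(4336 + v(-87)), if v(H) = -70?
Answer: 1/4266 ≈ 0.00023441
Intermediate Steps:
1/(4336 + v(-87)) = 1/(4336 - 70) = 1/4266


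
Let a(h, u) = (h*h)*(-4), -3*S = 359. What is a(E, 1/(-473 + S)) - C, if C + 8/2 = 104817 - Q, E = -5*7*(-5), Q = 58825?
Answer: -168488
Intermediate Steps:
S = -359/3 (S = -⅓*359 = -359/3 ≈ -119.67)
E = 175 (E = -35*(-5) = 175)
a(h, u) = -4*h² (a(h, u) = h²*(-4) = -4*h²)
C = 45988 (C = -4 + (104817 - 1*58825) = -4 + (104817 - 58825) = -4 + 45992 = 45988)
a(E, 1/(-473 + S)) - C = -4*175² - 1*45988 = -4*30625 - 45988 = -122500 - 45988 = -168488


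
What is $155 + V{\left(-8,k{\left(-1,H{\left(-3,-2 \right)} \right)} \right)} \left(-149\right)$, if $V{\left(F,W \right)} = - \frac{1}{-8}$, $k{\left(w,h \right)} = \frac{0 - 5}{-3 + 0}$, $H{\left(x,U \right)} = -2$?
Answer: $\frac{1091}{8} \approx 136.38$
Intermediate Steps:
$k{\left(w,h \right)} = \frac{5}{3}$ ($k{\left(w,h \right)} = - \frac{5}{-3} = \left(-5\right) \left(- \frac{1}{3}\right) = \frac{5}{3}$)
$V{\left(F,W \right)} = \frac{1}{8}$ ($V{\left(F,W \right)} = \left(-1\right) \left(- \frac{1}{8}\right) = \frac{1}{8}$)
$155 + V{\left(-8,k{\left(-1,H{\left(-3,-2 \right)} \right)} \right)} \left(-149\right) = 155 + \frac{1}{8} \left(-149\right) = 155 - \frac{149}{8} = \frac{1091}{8}$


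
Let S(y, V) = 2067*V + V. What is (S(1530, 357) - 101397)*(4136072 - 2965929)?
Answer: 745239503697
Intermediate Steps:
S(y, V) = 2068*V
(S(1530, 357) - 101397)*(4136072 - 2965929) = (2068*357 - 101397)*(4136072 - 2965929) = (738276 - 101397)*1170143 = 636879*1170143 = 745239503697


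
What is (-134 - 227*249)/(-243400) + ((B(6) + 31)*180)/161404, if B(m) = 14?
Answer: 2779051607/9821433400 ≈ 0.28296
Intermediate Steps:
(-134 - 227*249)/(-243400) + ((B(6) + 31)*180)/161404 = (-134 - 227*249)/(-243400) + ((14 + 31)*180)/161404 = (-134 - 56523)*(-1/243400) + (45*180)*(1/161404) = -56657*(-1/243400) + 8100*(1/161404) = 56657/243400 + 2025/40351 = 2779051607/9821433400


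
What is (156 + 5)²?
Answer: 25921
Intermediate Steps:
(156 + 5)² = 161² = 25921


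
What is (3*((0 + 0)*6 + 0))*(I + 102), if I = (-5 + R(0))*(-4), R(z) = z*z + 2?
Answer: 0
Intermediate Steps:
R(z) = 2 + z² (R(z) = z² + 2 = 2 + z²)
I = 12 (I = (-5 + (2 + 0²))*(-4) = (-5 + (2 + 0))*(-4) = (-5 + 2)*(-4) = -3*(-4) = 12)
(3*((0 + 0)*6 + 0))*(I + 102) = (3*((0 + 0)*6 + 0))*(12 + 102) = (3*(0*6 + 0))*114 = (3*(0 + 0))*114 = (3*0)*114 = 0*114 = 0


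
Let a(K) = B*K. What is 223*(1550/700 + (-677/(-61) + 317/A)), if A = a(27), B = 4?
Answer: 167090555/46116 ≈ 3623.3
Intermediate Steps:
a(K) = 4*K
A = 108 (A = 4*27 = 108)
223*(1550/700 + (-677/(-61) + 317/A)) = 223*(1550/700 + (-677/(-61) + 317/108)) = 223*(1550*(1/700) + (-677*(-1/61) + 317*(1/108))) = 223*(31/14 + (677/61 + 317/108)) = 223*(31/14 + 92453/6588) = 223*(749285/46116) = 167090555/46116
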